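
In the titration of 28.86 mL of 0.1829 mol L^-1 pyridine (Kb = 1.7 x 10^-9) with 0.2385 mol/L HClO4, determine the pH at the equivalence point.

3.11

n(C5H5N) = 0.1829 x 0.02886 = 0.005278 mol; V(HClO4) at equivalence = 0.005278/0.2385 = 0.02213 L.
At equivalence the base is fully converted to C5H5NH+; total volume = 0.05099 L, so [C5H5NH+] = 0.005278/0.05099 = 0.1035 M.
Ka(C5H5NH+) = Kw/Kb = 1.0e-14 / 1.7 x 10^-9 = 5.88e-6.
[H^+] = sqrt(Ka x [C5H5NH+]) = sqrt(5.88e-6 x 0.1035) = 0.000780 M.
pH = -log(0.000780) = 3.11.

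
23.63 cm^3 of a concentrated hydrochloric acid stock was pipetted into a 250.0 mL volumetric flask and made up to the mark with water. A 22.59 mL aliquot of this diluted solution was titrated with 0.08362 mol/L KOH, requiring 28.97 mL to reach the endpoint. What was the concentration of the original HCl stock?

n(KOH) = 0.08362 x 0.02897 = 0.002422 mol.
n(HCl) in the aliquot = 0.002422 mol.
[diluted HCl] = 0.002422 / 0.02259 = 0.1072 M.
Dilution factor = 250.0/23.63 = 10.58, so [stock] = 0.1072 x 10.58 = 1.13 M.

1.13 M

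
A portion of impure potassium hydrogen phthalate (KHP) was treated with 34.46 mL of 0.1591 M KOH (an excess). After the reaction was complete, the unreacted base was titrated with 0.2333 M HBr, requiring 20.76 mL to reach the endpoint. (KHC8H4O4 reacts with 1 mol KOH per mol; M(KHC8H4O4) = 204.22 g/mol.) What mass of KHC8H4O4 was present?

Total n(KOH) added = 0.1591 x 0.03446 = 0.005483 mol.
n(HBr) used = 0.2333 x 0.02076 = 0.004843 mol, which equals the excess n(KOH).
So n(KOH) consumed by the sample = 0.005483 - 0.004843 = 0.0006393 mol.
n(KHC8H4O4) = 0.0006393 / 1 = 0.0006393 mol.
mass = 0.0006393 mol x 204.22 g/mol = 0.131 g.

0.131 g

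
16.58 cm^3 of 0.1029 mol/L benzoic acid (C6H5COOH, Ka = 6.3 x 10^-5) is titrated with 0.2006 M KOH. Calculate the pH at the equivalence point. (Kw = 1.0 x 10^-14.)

n(C6H5COOH) = 0.1029 x 0.01658 = 0.001706 mol; V(KOH) at equivalence = 0.001706/0.2006 = 0.008505 L.
At equivalence all the acid is converted to C6H5COO-; total volume = 0.01658 + 0.008505 = 0.02508 L, so [C6H5COO-] = 0.001706/0.02508 = 0.06801 M.
Kb = Kw/Ka = 1.0e-14 / 6.3 x 10^-5 = 1.59e-10.
[OH^-] = sqrt(Kb x [C6H5COO-]) = sqrt(1.59e-10 x 0.06801) = 3.29e-6 M.
pOH = 5.48, so pH = 14.00 - 5.48 = 8.52.

8.52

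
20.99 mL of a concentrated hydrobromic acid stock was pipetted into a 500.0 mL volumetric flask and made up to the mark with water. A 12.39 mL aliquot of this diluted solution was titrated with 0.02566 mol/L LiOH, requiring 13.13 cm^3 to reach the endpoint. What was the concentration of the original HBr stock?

n(LiOH) = 0.02566 x 0.01313 = 0.0003369 mol.
n(HBr) in the aliquot = 0.0003369 mol.
[diluted HBr] = 0.0003369 / 0.01239 = 0.02719 M.
Dilution factor = 500.0/20.99 = 23.82, so [stock] = 0.02719 x 23.82 = 0.648 M.

0.648 M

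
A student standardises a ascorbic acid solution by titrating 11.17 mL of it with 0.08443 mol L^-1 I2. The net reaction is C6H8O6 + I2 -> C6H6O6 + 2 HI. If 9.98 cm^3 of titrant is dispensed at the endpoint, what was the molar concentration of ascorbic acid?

0.0754 M

n(I2) = 0.08443 x 0.009980 = 0.0008426 mol.
From the balanced equation, 1 mol I2 reacts with 1 mol ascorbic acid, so n(ascorbic acid) = 0.0008426 x 1/1 = 0.0008426 mol.
[ascorbic acid] = 0.0008426 / 0.01117 L = 0.0754 M.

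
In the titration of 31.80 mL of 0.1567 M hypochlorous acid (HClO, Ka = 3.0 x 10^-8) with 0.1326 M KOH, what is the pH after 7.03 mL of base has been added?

6.88

Initial n(HClO) = 0.1567 x 0.03180 = 0.004983 mol.
n(KOH) added = 0.1326 x 0.007030 = 0.0009322 mol, converting that many moles of HClO to ClO-.
Remaining n(HClO) = 0.004051 mol; n(ClO-) = 0.0009322 mol.
By Henderson-Hasselbalch, pH = pKa + log([A^-]/[HA]) = 7.52 + log(0.0009322/0.004051) = 7.52 + (-0.64) = 6.88.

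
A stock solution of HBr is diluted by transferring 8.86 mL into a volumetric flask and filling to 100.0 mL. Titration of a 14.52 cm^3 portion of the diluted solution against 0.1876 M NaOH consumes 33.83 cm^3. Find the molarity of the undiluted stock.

n(NaOH) = 0.1876 x 0.03383 = 0.006347 mol.
n(HBr) in the aliquot = 0.006347 mol.
[diluted HBr] = 0.006347 / 0.01452 = 0.4371 M.
Dilution factor = 100.0/8.860 = 11.29, so [stock] = 0.4371 x 11.29 = 4.93 M.

4.93 M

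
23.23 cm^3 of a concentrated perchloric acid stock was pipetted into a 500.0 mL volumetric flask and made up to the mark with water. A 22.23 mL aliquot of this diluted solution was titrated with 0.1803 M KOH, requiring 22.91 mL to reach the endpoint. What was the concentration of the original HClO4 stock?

n(KOH) = 0.1803 x 0.02291 = 0.004131 mol.
n(HClO4) in the aliquot = 0.004131 mol.
[diluted HClO4] = 0.004131 / 0.02223 = 0.1858 M.
Dilution factor = 500.0/23.23 = 21.52, so [stock] = 0.1858 x 21.52 = 4.00 M.

4.00 M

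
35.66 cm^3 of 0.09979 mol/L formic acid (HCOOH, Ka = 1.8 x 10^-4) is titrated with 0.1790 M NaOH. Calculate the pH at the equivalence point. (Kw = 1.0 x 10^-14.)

8.28

n(HCOOH) = 0.09979 x 0.03566 = 0.003559 mol; V(NaOH) at equivalence = 0.003559/0.1790 = 0.01988 L.
At equivalence all the acid is converted to HCOO-; total volume = 0.03566 + 0.01988 = 0.05554 L, so [HCOO-] = 0.003559/0.05554 = 0.06407 M.
Kb = Kw/Ka = 1.0e-14 / 1.8 x 10^-4 = 5.56e-11.
[OH^-] = sqrt(Kb x [HCOO-]) = sqrt(5.56e-11 x 0.06407) = 1.89e-6 M.
pOH = 5.72, so pH = 14.00 - 5.72 = 8.28.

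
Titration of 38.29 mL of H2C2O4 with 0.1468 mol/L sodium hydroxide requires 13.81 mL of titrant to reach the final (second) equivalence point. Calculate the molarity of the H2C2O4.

0.0265 M

n(NaOH) = 0.1468 x 0.01381 = 0.002027 mol.
At the final (second) equivalence point, 2 mol OH^- react per mol H2C2O4, so n(H2C2O4) = 0.002027 / 2 = 0.001014 mol.
[H2C2O4] = 0.001014 / 0.03829 L = 0.0265 M.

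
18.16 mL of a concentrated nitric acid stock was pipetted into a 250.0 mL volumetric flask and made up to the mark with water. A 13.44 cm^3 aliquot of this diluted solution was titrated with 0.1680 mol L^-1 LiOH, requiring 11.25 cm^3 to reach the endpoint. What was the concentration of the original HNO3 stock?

n(LiOH) = 0.1680 x 0.01125 = 0.001890 mol.
n(HNO3) in the aliquot = 0.001890 mol.
[diluted HNO3] = 0.001890 / 0.01344 = 0.1406 M.
Dilution factor = 250.0/18.16 = 13.77, so [stock] = 0.1406 x 13.77 = 1.94 M.

1.94 M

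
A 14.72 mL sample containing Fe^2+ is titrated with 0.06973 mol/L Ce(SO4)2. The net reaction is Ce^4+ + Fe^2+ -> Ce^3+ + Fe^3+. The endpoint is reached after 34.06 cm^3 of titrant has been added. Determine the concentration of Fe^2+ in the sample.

0.161 M

n(Ce(SO4)2) = 0.06973 x 0.03406 = 0.002375 mol.
From the balanced equation, 1 mol Ce(SO4)2 reacts with 1 mol Fe^2+, so n(Fe^2+) = 0.002375 x 1/1 = 0.002375 mol.
[Fe^2+] = 0.002375 / 0.01472 L = 0.161 M.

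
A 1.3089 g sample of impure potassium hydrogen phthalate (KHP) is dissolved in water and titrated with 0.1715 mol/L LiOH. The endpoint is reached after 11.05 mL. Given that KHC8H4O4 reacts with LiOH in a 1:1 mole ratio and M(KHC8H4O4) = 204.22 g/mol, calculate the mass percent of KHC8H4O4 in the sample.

n(LiOH) = 0.1715 x 0.01105 = 0.001895 mol.
n(KHC8H4O4) = 0.001895 / 1 = 0.001895 mol.
mass of KHC8H4O4 = 0.001895 x 204.22 = 0.3870 g.
% purity = 0.3870 / 1.3089 x 100 = 29.6%.

29.6%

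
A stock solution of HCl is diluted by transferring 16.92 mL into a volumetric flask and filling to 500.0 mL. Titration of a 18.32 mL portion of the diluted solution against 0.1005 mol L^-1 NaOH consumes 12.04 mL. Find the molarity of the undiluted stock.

n(NaOH) = 0.1005 x 0.01204 = 0.001210 mol.
n(HCl) in the aliquot = 0.001210 mol.
[diluted HCl] = 0.001210 / 0.01832 = 0.06605 M.
Dilution factor = 500.0/16.92 = 29.55, so [stock] = 0.06605 x 29.55 = 1.95 M.

1.95 M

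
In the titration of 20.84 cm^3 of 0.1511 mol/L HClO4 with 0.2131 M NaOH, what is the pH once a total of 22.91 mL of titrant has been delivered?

n(acid) = 0.1511 x 0.02084 = 0.003149 mol; n(NaOH) added = 0.2131 x 0.02291 = 0.004882 mol.
Base is in excess by 0.004882 - 0.003149 = 0.001733 mol in a total volume of 0.04375 L.
[OH^-] = 0.001733/0.04375 = 0.03962 M, so pOH = 1.40 and pH = 14.00 - 1.40 = 12.60.

12.60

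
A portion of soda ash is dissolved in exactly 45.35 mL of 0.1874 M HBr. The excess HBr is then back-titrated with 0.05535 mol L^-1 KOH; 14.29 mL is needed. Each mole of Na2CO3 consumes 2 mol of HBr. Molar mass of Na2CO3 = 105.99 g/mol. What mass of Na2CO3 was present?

Total n(HBr) added = 0.1874 x 0.04535 = 0.008499 mol.
n(KOH) used = 0.05535 x 0.01429 = 0.0007910 mol, which equals the excess n(HBr).
So n(HBr) consumed by the sample = 0.008499 - 0.0007910 = 0.007708 mol.
n(Na2CO3) = 0.007708 / 2 = 0.003854 mol.
mass = 0.003854 mol x 105.99 g/mol = 0.408 g.

0.408 g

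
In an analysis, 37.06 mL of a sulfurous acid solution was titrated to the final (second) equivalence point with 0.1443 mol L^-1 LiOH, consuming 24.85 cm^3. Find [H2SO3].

0.0484 M

n(LiOH) = 0.1443 x 0.02485 = 0.003586 mol.
At the final (second) equivalence point, 2 mol OH^- react per mol H2SO3, so n(H2SO3) = 0.003586 / 2 = 0.001793 mol.
[H2SO3] = 0.001793 / 0.03706 L = 0.0484 M.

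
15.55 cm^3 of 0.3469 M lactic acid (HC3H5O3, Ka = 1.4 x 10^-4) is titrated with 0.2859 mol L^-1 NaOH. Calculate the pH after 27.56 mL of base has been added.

n(acid) = 0.3469 x 0.01555 = 0.005394 mol; n(NaOH) added = 0.2859 x 0.02756 = 0.007879 mol.
Base is in excess by 0.007879 - 0.005394 = 0.002485 mol in a total volume of 0.04311 L.
[OH^-] = 0.002485/0.04311 = 0.05765 M, so pOH = 1.24 and pH = 14.00 - 1.24 = 12.76.

12.76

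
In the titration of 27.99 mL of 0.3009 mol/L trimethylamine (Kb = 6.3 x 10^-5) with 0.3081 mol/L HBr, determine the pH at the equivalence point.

5.31

n((CH3)3N) = 0.3009 x 0.02799 = 0.008422 mol; V(HBr) at equivalence = 0.008422/0.3081 = 0.02734 L.
At equivalence the base is fully converted to (CH3)3NH+; total volume = 0.05533 L, so [(CH3)3NH+] = 0.008422/0.05533 = 0.1522 M.
Ka((CH3)3NH+) = Kw/Kb = 1.0e-14 / 6.3 x 10^-5 = 1.59e-10.
[H^+] = sqrt(Ka x [(CH3)3NH+]) = sqrt(1.59e-10 x 0.1522) = 4.92e-6 M.
pH = -log(4.92e-6) = 5.31.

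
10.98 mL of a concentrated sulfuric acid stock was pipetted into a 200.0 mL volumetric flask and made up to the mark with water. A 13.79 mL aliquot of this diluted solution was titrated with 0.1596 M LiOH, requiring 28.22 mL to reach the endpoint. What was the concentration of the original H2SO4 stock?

2.97 M

n(LiOH) = 0.1596 x 0.02822 = 0.004504 mol.
n(H2SO4) in the aliquot = 0.004504 x 1/2 = 0.002252 mol.
[diluted H2SO4] = 0.002252 / 0.01379 = 0.1633 M.
Dilution factor = 200.0/10.98 = 18.21, so [stock] = 0.1633 x 18.21 = 2.97 M.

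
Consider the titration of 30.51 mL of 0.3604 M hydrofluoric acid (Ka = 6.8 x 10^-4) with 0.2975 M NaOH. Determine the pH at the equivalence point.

8.19

n(HF) = 0.3604 x 0.03051 = 0.01100 mol; V(NaOH) at equivalence = 0.01100/0.2975 = 0.03696 L.
At equivalence all the acid is converted to F-; total volume = 0.03051 + 0.03696 = 0.06747 L, so [F-] = 0.01100/0.06747 = 0.1630 M.
Kb = Kw/Ka = 1.0e-14 / 6.8 x 10^-4 = 1.47e-11.
[OH^-] = sqrt(Kb x [F-]) = sqrt(1.47e-11 x 0.1630) = 1.55e-6 M.
pOH = 5.81, so pH = 14.00 - 5.81 = 8.19.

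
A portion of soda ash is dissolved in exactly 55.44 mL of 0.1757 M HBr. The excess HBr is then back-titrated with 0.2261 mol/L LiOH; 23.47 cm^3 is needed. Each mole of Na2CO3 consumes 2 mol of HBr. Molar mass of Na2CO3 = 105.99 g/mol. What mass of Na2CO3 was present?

Total n(HBr) added = 0.1757 x 0.05544 = 0.009741 mol.
n(LiOH) used = 0.2261 x 0.02347 = 0.005307 mol, which equals the excess n(HBr).
So n(HBr) consumed by the sample = 0.009741 - 0.005307 = 0.004434 mol.
n(Na2CO3) = 0.004434 / 2 = 0.002217 mol.
mass = 0.002217 mol x 105.99 g/mol = 0.235 g.

0.235 g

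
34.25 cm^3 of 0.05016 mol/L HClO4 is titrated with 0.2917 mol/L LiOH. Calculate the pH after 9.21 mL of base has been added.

12.35

n(acid) = 0.05016 x 0.03425 = 0.001718 mol; n(LiOH) added = 0.2917 x 0.009210 = 0.002687 mol.
Base is in excess by 0.002687 - 0.001718 = 0.0009686 mol in a total volume of 0.04346 L.
[OH^-] = 0.0009686/0.04346 = 0.02229 M, so pOH = 1.65 and pH = 14.00 - 1.65 = 12.35.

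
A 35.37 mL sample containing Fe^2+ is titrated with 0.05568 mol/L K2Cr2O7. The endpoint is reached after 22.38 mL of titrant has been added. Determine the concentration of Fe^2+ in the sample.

n(K2Cr2O7) = 0.05568 x 0.02238 = 0.001246 mol.
From the balanced equation, 1 mol K2Cr2O7 reacts with 6 mol Fe^2+, so n(Fe^2+) = 0.001246 x 6/1 = 0.007477 mol.
[Fe^2+] = 0.007477 / 0.03537 L = 0.211 M.

0.211 M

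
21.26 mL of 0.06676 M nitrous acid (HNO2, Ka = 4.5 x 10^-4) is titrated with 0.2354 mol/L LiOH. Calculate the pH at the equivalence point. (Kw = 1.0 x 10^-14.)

8.03

n(HNO2) = 0.06676 x 0.02126 = 0.001419 mol; V(LiOH) at equivalence = 0.001419/0.2354 = 0.006029 L.
At equivalence all the acid is converted to NO2-; total volume = 0.02126 + 0.006029 = 0.02729 L, so [NO2-] = 0.001419/0.02729 = 0.05201 M.
Kb = Kw/Ka = 1.0e-14 / 4.5 x 10^-4 = 2.22e-11.
[OH^-] = sqrt(Kb x [NO2-]) = sqrt(2.22e-11 x 0.05201) = 1.08e-6 M.
pOH = 5.97, so pH = 14.00 - 5.97 = 8.03.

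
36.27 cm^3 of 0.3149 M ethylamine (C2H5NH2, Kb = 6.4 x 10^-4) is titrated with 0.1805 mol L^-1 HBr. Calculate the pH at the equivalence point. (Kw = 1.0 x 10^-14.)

5.87

n(C2H5NH2) = 0.3149 x 0.03627 = 0.01142 mol; V(HBr) at equivalence = 0.01142/0.1805 = 0.06328 L.
At equivalence the base is fully converted to C2H5NH3+; total volume = 0.09955 L, so [C2H5NH3+] = 0.01142/0.09955 = 0.1147 M.
Ka(C2H5NH3+) = Kw/Kb = 1.0e-14 / 6.4 x 10^-4 = 1.56e-11.
[H^+] = sqrt(Ka x [C2H5NH3+]) = sqrt(1.56e-11 x 0.1147) = 1.34e-6 M.
pH = -log(1.34e-6) = 5.87.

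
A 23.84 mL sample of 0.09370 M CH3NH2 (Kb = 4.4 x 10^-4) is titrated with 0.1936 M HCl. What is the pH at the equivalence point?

n(CH3NH2) = 0.09370 x 0.02384 = 0.002234 mol; V(HCl) at equivalence = 0.002234/0.1936 = 0.01154 L.
At equivalence the base is fully converted to CH3NH3+; total volume = 0.03538 L, so [CH3NH3+] = 0.002234/0.03538 = 0.06314 M.
Ka(CH3NH3+) = Kw/Kb = 1.0e-14 / 4.4 x 10^-4 = 2.27e-11.
[H^+] = sqrt(Ka x [CH3NH3+]) = sqrt(2.27e-11 x 0.06314) = 1.20e-6 M.
pH = -log(1.20e-6) = 5.92.

5.92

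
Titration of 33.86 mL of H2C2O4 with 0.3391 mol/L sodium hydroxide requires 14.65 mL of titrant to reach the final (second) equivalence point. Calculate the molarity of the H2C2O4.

n(NaOH) = 0.3391 x 0.01465 = 0.004968 mol.
At the final (second) equivalence point, 2 mol OH^- react per mol H2C2O4, so n(H2C2O4) = 0.004968 / 2 = 0.002484 mol.
[H2C2O4] = 0.002484 / 0.03386 L = 0.0734 M.

0.0734 M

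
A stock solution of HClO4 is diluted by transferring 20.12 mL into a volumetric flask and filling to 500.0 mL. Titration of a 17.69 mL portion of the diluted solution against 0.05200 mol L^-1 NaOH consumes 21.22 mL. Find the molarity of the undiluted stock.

1.55 M

n(NaOH) = 0.05200 x 0.02122 = 0.001103 mol.
n(HClO4) in the aliquot = 0.001103 mol.
[diluted HClO4] = 0.001103 / 0.01769 = 0.06238 M.
Dilution factor = 500.0/20.12 = 24.85, so [stock] = 0.06238 x 24.85 = 1.55 M.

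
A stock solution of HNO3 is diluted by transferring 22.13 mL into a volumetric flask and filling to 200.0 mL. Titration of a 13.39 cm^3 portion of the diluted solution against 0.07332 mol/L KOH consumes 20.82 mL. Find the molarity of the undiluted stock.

1.03 M

n(KOH) = 0.07332 x 0.02082 = 0.001527 mol.
n(HNO3) in the aliquot = 0.001527 mol.
[diluted HNO3] = 0.001527 / 0.01339 = 0.1140 M.
Dilution factor = 200.0/22.13 = 9.038, so [stock] = 0.1140 x 9.038 = 1.03 M.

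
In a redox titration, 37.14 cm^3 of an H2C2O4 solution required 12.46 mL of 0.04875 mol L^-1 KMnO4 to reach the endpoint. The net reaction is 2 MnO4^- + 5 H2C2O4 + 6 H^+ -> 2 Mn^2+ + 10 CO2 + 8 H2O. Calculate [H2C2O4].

n(KMnO4) = 0.04875 x 0.01246 = 0.0006074 mol.
From the balanced equation, 2 mol KMnO4 reacts with 5 mol H2C2O4, so n(H2C2O4) = 0.0006074 x 5/2 = 0.001519 mol.
[H2C2O4] = 0.001519 / 0.03714 L = 0.0409 M.

0.0409 M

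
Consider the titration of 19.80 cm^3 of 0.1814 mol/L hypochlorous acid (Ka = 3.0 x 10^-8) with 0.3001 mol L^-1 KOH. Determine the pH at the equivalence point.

n(HClO) = 0.1814 x 0.01980 = 0.003592 mol; V(KOH) at equivalence = 0.003592/0.3001 = 0.01197 L.
At equivalence all the acid is converted to ClO-; total volume = 0.01980 + 0.01197 = 0.03177 L, so [ClO-] = 0.003592/0.03177 = 0.1131 M.
Kb = Kw/Ka = 1.0e-14 / 3.0 x 10^-8 = 3.33e-7.
[OH^-] = sqrt(Kb x [ClO-]) = sqrt(3.33e-7 x 0.1131) = 0.000194 M.
pOH = 3.71, so pH = 14.00 - 3.71 = 10.29.

10.29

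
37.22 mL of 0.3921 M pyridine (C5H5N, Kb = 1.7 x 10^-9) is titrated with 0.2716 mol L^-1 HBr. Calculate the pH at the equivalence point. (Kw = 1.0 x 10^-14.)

3.01

n(C5H5N) = 0.3921 x 0.03722 = 0.01459 mol; V(HBr) at equivalence = 0.01459/0.2716 = 0.05373 L.
At equivalence the base is fully converted to C5H5NH+; total volume = 0.09095 L, so [C5H5NH+] = 0.01459/0.09095 = 0.1605 M.
Ka(C5H5NH+) = Kw/Kb = 1.0e-14 / 1.7 x 10^-9 = 5.88e-6.
[H^+] = sqrt(Ka x [C5H5NH+]) = sqrt(5.88e-6 x 0.1605) = 0.000972 M.
pH = -log(0.000972) = 3.01.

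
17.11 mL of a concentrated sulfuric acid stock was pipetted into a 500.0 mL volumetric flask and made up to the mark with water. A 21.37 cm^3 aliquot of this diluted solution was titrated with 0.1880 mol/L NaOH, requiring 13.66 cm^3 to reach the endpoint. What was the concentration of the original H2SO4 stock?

1.76 M

n(NaOH) = 0.1880 x 0.01366 = 0.002568 mol.
n(H2SO4) in the aliquot = 0.002568 x 1/2 = 0.001284 mol.
[diluted H2SO4] = 0.001284 / 0.02137 = 0.06009 M.
Dilution factor = 500.0/17.11 = 29.22, so [stock] = 0.06009 x 29.22 = 1.76 M.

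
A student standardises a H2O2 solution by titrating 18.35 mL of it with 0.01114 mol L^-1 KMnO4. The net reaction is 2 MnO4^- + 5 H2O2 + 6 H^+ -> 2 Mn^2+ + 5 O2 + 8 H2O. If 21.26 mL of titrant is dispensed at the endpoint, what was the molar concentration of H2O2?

n(KMnO4) = 0.01114 x 0.02126 = 0.0002368 mol.
From the balanced equation, 2 mol KMnO4 reacts with 5 mol H2O2, so n(H2O2) = 0.0002368 x 5/2 = 0.0005921 mol.
[H2O2] = 0.0005921 / 0.01835 L = 0.0323 M.

0.0323 M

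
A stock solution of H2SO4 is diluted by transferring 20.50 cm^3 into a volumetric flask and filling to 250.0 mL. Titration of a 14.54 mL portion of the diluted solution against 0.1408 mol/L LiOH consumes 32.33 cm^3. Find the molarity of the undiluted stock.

n(LiOH) = 0.1408 x 0.03233 = 0.004552 mol.
n(H2SO4) in the aliquot = 0.004552 x 1/2 = 0.002276 mol.
[diluted H2SO4] = 0.002276 / 0.01454 = 0.1565 M.
Dilution factor = 250.0/20.50 = 12.20, so [stock] = 0.1565 x 12.20 = 1.91 M.

1.91 M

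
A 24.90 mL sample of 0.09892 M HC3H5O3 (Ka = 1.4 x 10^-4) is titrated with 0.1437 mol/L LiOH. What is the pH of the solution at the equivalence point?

n(HC3H5O3) = 0.09892 x 0.02490 = 0.002463 mol; V(LiOH) at equivalence = 0.002463/0.1437 = 0.01714 L.
At equivalence all the acid is converted to C3H5O3-; total volume = 0.02490 + 0.01714 = 0.04204 L, so [C3H5O3-] = 0.002463/0.04204 = 0.05859 M.
Kb = Kw/Ka = 1.0e-14 / 1.4 x 10^-4 = 7.14e-11.
[OH^-] = sqrt(Kb x [C3H5O3-]) = sqrt(7.14e-11 x 0.05859) = 2.05e-6 M.
pOH = 5.69, so pH = 14.00 - 5.69 = 8.31.

8.31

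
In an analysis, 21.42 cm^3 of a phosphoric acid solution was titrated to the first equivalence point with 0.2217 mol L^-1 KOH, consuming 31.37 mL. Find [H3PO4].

n(KOH) = 0.2217 x 0.03137 = 0.006955 mol.
At the first equivalence point, 1 mol OH^- react per mol H3PO4, so n(H3PO4) = 0.006955 / 1 = 0.006955 mol.
[H3PO4] = 0.006955 / 0.02142 L = 0.325 M.

0.325 M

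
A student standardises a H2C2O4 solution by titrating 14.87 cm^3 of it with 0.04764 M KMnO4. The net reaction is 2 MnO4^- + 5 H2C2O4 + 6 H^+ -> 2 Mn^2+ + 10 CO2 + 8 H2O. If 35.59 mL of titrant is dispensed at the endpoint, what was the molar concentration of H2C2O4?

0.285 M

n(KMnO4) = 0.04764 x 0.03559 = 0.001696 mol.
From the balanced equation, 2 mol KMnO4 reacts with 5 mol H2C2O4, so n(H2C2O4) = 0.001696 x 5/2 = 0.004239 mol.
[H2C2O4] = 0.004239 / 0.01487 L = 0.285 M.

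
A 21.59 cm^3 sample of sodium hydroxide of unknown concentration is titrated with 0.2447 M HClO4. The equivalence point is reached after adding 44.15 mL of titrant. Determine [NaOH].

0.500 M

n(HClO4) delivered = 0.2447 x 0.04415 = 0.01080 mol.
For a 1:1 reaction, n(NaOH) = 0.01080 mol.
[NaOH] = 0.01080 mol / 0.02159 L = 0.500 M.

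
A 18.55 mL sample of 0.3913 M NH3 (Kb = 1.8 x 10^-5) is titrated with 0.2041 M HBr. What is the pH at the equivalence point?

n(NH3) = 0.3913 x 0.01855 = 0.007259 mol; V(HBr) at equivalence = 0.007259/0.2041 = 0.03556 L.
At equivalence the base is fully converted to NH4+; total volume = 0.05411 L, so [NH4+] = 0.007259/0.05411 = 0.1341 M.
Ka(NH4+) = Kw/Kb = 1.0e-14 / 1.8 x 10^-5 = 5.56e-10.
[H^+] = sqrt(Ka x [NH4+]) = sqrt(5.56e-10 x 0.1341) = 8.63e-6 M.
pH = -log(8.63e-6) = 5.06.

5.06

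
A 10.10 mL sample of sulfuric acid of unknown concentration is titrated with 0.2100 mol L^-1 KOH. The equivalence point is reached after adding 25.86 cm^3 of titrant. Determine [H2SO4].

0.269 M

n(KOH) delivered = 0.2100 x 0.02586 = 0.005431 mol.
The reaction is 1 H2SO4 + 2 KOH, so n(H2SO4) = 0.005431 x 1/2 = 0.002715 mol.
[H2SO4] = 0.002715 mol / 0.01010 L = 0.269 M.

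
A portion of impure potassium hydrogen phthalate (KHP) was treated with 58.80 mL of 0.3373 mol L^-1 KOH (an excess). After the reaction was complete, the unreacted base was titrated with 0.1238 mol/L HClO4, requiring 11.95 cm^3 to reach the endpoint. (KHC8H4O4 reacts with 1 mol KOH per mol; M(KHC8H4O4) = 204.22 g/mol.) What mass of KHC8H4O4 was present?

3.75 g

Total n(KOH) added = 0.3373 x 0.05880 = 0.01983 mol.
n(HClO4) used = 0.1238 x 0.01195 = 0.001479 mol, which equals the excess n(KOH).
So n(KOH) consumed by the sample = 0.01983 - 0.001479 = 0.01835 mol.
n(KHC8H4O4) = 0.01835 / 1 = 0.01835 mol.
mass = 0.01835 mol x 204.22 g/mol = 3.75 g.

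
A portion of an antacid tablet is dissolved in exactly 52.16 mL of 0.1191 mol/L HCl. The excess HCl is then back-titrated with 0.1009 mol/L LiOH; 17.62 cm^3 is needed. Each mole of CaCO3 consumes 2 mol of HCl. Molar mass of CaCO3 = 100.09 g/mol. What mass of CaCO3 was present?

Total n(HCl) added = 0.1191 x 0.05216 = 0.006212 mol.
n(LiOH) used = 0.1009 x 0.01762 = 0.001778 mol, which equals the excess n(HCl).
So n(HCl) consumed by the sample = 0.006212 - 0.001778 = 0.004434 mol.
n(CaCO3) = 0.004434 / 2 = 0.002217 mol.
mass = 0.002217 mol x 100.09 g/mol = 0.222 g.

0.222 g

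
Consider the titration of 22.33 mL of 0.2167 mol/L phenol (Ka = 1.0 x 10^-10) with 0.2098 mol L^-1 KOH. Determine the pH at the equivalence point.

n(C6H5OH) = 0.2167 x 0.02233 = 0.004839 mol; V(KOH) at equivalence = 0.004839/0.2098 = 0.02306 L.
At equivalence all the acid is converted to C6H5O-; total volume = 0.02233 + 0.02306 = 0.04539 L, so [C6H5O-] = 0.004839/0.04539 = 0.1066 M.
Kb = Kw/Ka = 1.0e-14 / 1.0 x 10^-10 = 0.000100.
[OH^-] = sqrt(Kb x [C6H5O-]) = sqrt(0.000100 x 0.1066) = 0.00326 M.
pOH = 2.49, so pH = 14.00 - 2.49 = 11.51.

11.51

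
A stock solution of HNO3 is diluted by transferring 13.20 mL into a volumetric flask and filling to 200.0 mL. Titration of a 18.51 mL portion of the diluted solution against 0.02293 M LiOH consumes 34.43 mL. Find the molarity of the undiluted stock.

0.646 M

n(LiOH) = 0.02293 x 0.03443 = 0.0007895 mol.
n(HNO3) in the aliquot = 0.0007895 mol.
[diluted HNO3] = 0.0007895 / 0.01851 = 0.04265 M.
Dilution factor = 200.0/13.20 = 15.15, so [stock] = 0.04265 x 15.15 = 0.646 M.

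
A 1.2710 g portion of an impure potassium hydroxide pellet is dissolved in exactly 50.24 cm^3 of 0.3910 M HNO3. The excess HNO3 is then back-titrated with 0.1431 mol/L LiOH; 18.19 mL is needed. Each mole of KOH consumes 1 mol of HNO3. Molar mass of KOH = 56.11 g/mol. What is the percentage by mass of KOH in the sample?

75.2%

Total n(HNO3) added = 0.3910 x 0.05024 = 0.01964 mol.
n(LiOH) used = 0.1431 x 0.01819 = 0.002603 mol, which equals the excess n(HNO3).
So n(HNO3) consumed by the sample = 0.01964 - 0.002603 = 0.01704 mol.
n(KOH) = 0.01704 / 1 = 0.01704 mol.
mass KOH = 0.01704 x 56.11 = 0.9562 g, so %KOH = 0.9562/1.2710 x 100 = 75.2%.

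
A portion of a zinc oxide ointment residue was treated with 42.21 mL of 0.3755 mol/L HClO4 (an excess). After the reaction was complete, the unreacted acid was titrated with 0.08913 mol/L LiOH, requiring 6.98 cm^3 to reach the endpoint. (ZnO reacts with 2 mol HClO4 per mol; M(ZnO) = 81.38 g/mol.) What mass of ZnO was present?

0.620 g

Total n(HClO4) added = 0.3755 x 0.04221 = 0.01585 mol.
n(LiOH) used = 0.08913 x 0.006980 = 0.0006221 mol, which equals the excess n(HClO4).
So n(HClO4) consumed by the sample = 0.01585 - 0.0006221 = 0.01523 mol.
n(ZnO) = 0.01523 / 2 = 0.007614 mol.
mass = 0.007614 mol x 81.38 g/mol = 0.620 g.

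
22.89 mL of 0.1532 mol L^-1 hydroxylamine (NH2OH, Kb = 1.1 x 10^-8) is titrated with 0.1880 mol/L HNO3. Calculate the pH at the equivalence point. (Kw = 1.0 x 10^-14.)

3.56

n(NH2OH) = 0.1532 x 0.02289 = 0.003507 mol; V(HNO3) at equivalence = 0.003507/0.1880 = 0.01865 L.
At equivalence the base is fully converted to NH3OH+; total volume = 0.04154 L, so [NH3OH+] = 0.003507/0.04154 = 0.08441 M.
Ka(NH3OH+) = Kw/Kb = 1.0e-14 / 1.1 x 10^-8 = 9.09e-7.
[H^+] = sqrt(Ka x [NH3OH+]) = sqrt(9.09e-7 x 0.08441) = 0.000277 M.
pH = -log(0.000277) = 3.56.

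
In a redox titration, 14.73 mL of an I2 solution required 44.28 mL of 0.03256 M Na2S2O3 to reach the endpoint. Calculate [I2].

n(Na2S2O3) = 0.03256 x 0.04428 = 0.001442 mol.
From the balanced equation, 2 mol Na2S2O3 reacts with 1 mol I2, so n(I2) = 0.001442 x 1/2 = 0.0007209 mol.
[I2] = 0.0007209 / 0.01473 L = 0.0489 M.

0.0489 M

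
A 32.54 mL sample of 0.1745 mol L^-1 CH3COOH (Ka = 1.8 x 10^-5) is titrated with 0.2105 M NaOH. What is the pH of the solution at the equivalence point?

n(CH3COOH) = 0.1745 x 0.03254 = 0.005678 mol; V(NaOH) at equivalence = 0.005678/0.2105 = 0.02697 L.
At equivalence all the acid is converted to CH3COO-; total volume = 0.03254 + 0.02697 = 0.05951 L, so [CH3COO-] = 0.005678/0.05951 = 0.09541 M.
Kb = Kw/Ka = 1.0e-14 / 1.8 x 10^-5 = 5.56e-10.
[OH^-] = sqrt(Kb x [CH3COO-]) = sqrt(5.56e-10 x 0.09541) = 7.28e-6 M.
pOH = 5.14, so pH = 14.00 - 5.14 = 8.86.

8.86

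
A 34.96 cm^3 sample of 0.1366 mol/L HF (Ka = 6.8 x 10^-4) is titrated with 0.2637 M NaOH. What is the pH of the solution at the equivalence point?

n(HF) = 0.1366 x 0.03496 = 0.004776 mol; V(NaOH) at equivalence = 0.004776/0.2637 = 0.01811 L.
At equivalence all the acid is converted to F-; total volume = 0.03496 + 0.01811 = 0.05307 L, so [F-] = 0.004776/0.05307 = 0.08999 M.
Kb = Kw/Ka = 1.0e-14 / 6.8 x 10^-4 = 1.47e-11.
[OH^-] = sqrt(Kb x [F-]) = sqrt(1.47e-11 x 0.08999) = 1.15e-6 M.
pOH = 5.94, so pH = 14.00 - 5.94 = 8.06.

8.06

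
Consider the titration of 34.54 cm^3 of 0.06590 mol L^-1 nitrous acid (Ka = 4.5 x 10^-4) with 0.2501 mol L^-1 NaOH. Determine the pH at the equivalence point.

8.03

n(HNO2) = 0.06590 x 0.03454 = 0.002276 mol; V(NaOH) at equivalence = 0.002276/0.2501 = 0.009101 L.
At equivalence all the acid is converted to NO2-; total volume = 0.03454 + 0.009101 = 0.04364 L, so [NO2-] = 0.002276/0.04364 = 0.05216 M.
Kb = Kw/Ka = 1.0e-14 / 4.5 x 10^-4 = 2.22e-11.
[OH^-] = sqrt(Kb x [NO2-]) = sqrt(2.22e-11 x 0.05216) = 1.08e-6 M.
pOH = 5.97, so pH = 14.00 - 5.97 = 8.03.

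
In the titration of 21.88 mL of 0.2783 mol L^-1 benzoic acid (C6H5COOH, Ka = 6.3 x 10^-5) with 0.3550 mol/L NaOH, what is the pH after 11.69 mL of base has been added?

4.53

Initial n(C6H5COOH) = 0.2783 x 0.02188 = 0.006089 mol.
n(NaOH) added = 0.3550 x 0.01169 = 0.004150 mol, converting that many moles of C6H5COOH to C6H5COO-.
Remaining n(C6H5COOH) = 0.001939 mol; n(C6H5COO-) = 0.004150 mol.
By Henderson-Hasselbalch, pH = pKa + log([A^-]/[HA]) = 4.20 + log(0.004150/0.001939) = 4.20 + (+0.33) = 4.53.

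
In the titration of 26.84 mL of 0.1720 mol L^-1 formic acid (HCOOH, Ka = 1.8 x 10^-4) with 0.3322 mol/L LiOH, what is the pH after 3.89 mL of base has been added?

3.33

Initial n(HCOOH) = 0.1720 x 0.02684 = 0.004616 mol.
n(LiOH) added = 0.3322 x 0.003890 = 0.001292 mol, converting that many moles of HCOOH to HCOO-.
Remaining n(HCOOH) = 0.003324 mol; n(HCOO-) = 0.001292 mol.
By Henderson-Hasselbalch, pH = pKa + log([A^-]/[HA]) = 3.74 + log(0.001292/0.003324) = 3.74 + (-0.41) = 3.33.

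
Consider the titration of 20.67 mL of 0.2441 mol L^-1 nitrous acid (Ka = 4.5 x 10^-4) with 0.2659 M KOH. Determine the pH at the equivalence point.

n(HNO2) = 0.2441 x 0.02067 = 0.005046 mol; V(KOH) at equivalence = 0.005046/0.2659 = 0.01898 L.
At equivalence all the acid is converted to NO2-; total volume = 0.02067 + 0.01898 = 0.03965 L, so [NO2-] = 0.005046/0.03965 = 0.1273 M.
Kb = Kw/Ka = 1.0e-14 / 4.5 x 10^-4 = 2.22e-11.
[OH^-] = sqrt(Kb x [NO2-]) = sqrt(2.22e-11 x 0.1273) = 1.68e-6 M.
pOH = 5.77, so pH = 14.00 - 5.77 = 8.23.

8.23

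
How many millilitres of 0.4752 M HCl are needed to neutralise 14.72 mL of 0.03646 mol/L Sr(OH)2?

2.26 mL

n(Sr(OH)2) = 0.03646 mol/L x 0.01472 L = 0.0005367 mol.
The neutralisation is 1 Sr(OH)2 : 2 HCl, so n(HCl) = 0.0005367 x 2/1 = 0.001073 mol.
V(HCl) = 0.001073 / 0.4752 = 0.002259 L = 2.26 mL.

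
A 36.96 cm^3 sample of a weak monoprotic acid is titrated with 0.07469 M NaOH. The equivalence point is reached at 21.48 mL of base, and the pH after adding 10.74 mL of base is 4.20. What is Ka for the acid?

6.3 x 10^-5

10.74 mL is half of the equivalence volume, so this is the half-equivalence point where [HA] = [A^-].
At half-equivalence pH = pKa, so pKa = 4.20.
Ka = 10^(-4.20) = 6.3 x 10^-5.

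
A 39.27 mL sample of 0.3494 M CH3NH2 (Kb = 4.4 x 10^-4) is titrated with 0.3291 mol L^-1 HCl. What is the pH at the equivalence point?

5.71

n(CH3NH2) = 0.3494 x 0.03927 = 0.01372 mol; V(HCl) at equivalence = 0.01372/0.3291 = 0.04169 L.
At equivalence the base is fully converted to CH3NH3+; total volume = 0.08096 L, so [CH3NH3+] = 0.01372/0.08096 = 0.1695 M.
Ka(CH3NH3+) = Kw/Kb = 1.0e-14 / 4.4 x 10^-4 = 2.27e-11.
[H^+] = sqrt(Ka x [CH3NH3+]) = sqrt(2.27e-11 x 0.1695) = 1.96e-6 M.
pH = -log(1.96e-6) = 5.71.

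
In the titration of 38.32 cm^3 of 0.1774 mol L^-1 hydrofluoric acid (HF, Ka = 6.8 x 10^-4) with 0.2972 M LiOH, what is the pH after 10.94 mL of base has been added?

3.13

Initial n(HF) = 0.1774 x 0.03832 = 0.006798 mol.
n(LiOH) added = 0.2972 x 0.01094 = 0.003251 mol, converting that many moles of HF to F-.
Remaining n(HF) = 0.003547 mol; n(F-) = 0.003251 mol.
By Henderson-Hasselbalch, pH = pKa + log([A^-]/[HA]) = 3.17 + log(0.003251/0.003547) = 3.17 + (-0.04) = 3.13.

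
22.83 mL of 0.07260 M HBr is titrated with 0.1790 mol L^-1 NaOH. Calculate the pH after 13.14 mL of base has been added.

n(acid) = 0.07260 x 0.02283 = 0.001657 mol; n(NaOH) added = 0.1790 x 0.01314 = 0.002352 mol.
Base is in excess by 0.002352 - 0.001657 = 0.0006946 mol in a total volume of 0.03597 L.
[OH^-] = 0.0006946/0.03597 = 0.01931 M, so pOH = 1.71 and pH = 14.00 - 1.71 = 12.29.

12.29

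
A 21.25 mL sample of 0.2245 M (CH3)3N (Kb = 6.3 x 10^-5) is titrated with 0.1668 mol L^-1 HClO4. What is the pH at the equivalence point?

5.41

n((CH3)3N) = 0.2245 x 0.02125 = 0.004771 mol; V(HClO4) at equivalence = 0.004771/0.1668 = 0.02860 L.
At equivalence the base is fully converted to (CH3)3NH+; total volume = 0.04985 L, so [(CH3)3NH+] = 0.004771/0.04985 = 0.09570 M.
Ka((CH3)3NH+) = Kw/Kb = 1.0e-14 / 6.3 x 10^-5 = 1.59e-10.
[H^+] = sqrt(Ka x [(CH3)3NH+]) = sqrt(1.59e-10 x 0.09570) = 3.90e-6 M.
pH = -log(3.90e-6) = 5.41.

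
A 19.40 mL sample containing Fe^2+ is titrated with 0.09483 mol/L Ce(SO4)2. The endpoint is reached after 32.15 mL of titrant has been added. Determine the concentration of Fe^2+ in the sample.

0.157 M

n(Ce(SO4)2) = 0.09483 x 0.03215 = 0.003049 mol.
From the balanced equation, 1 mol Ce(SO4)2 reacts with 1 mol Fe^2+, so n(Fe^2+) = 0.003049 x 1/1 = 0.003049 mol.
[Fe^2+] = 0.003049 / 0.01940 L = 0.157 M.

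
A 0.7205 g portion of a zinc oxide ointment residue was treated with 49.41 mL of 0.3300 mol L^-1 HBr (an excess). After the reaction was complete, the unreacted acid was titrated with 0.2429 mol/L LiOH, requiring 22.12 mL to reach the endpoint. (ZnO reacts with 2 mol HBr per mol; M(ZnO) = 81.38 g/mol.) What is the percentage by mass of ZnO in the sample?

61.7%

Total n(HBr) added = 0.3300 x 0.04941 = 0.01631 mol.
n(LiOH) used = 0.2429 x 0.02212 = 0.005373 mol, which equals the excess n(HBr).
So n(HBr) consumed by the sample = 0.01631 - 0.005373 = 0.01093 mol.
n(ZnO) = 0.01093 / 2 = 0.005466 mol.
mass ZnO = 0.005466 x 81.38 = 0.4448 g, so %ZnO = 0.4448/0.7205 x 100 = 61.7%.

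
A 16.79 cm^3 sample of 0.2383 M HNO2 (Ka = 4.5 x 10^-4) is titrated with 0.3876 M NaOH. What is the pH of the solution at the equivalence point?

8.26

n(HNO2) = 0.2383 x 0.01679 = 0.004001 mol; V(NaOH) at equivalence = 0.004001/0.3876 = 0.01032 L.
At equivalence all the acid is converted to NO2-; total volume = 0.01679 + 0.01032 = 0.02711 L, so [NO2-] = 0.004001/0.02711 = 0.1476 M.
Kb = Kw/Ka = 1.0e-14 / 4.5 x 10^-4 = 2.22e-11.
[OH^-] = sqrt(Kb x [NO2-]) = sqrt(2.22e-11 x 0.1476) = 1.81e-6 M.
pOH = 5.74, so pH = 14.00 - 5.74 = 8.26.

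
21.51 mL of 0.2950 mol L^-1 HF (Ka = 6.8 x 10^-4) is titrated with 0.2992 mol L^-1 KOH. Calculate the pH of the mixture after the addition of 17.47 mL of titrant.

3.84

Initial n(HF) = 0.2950 x 0.02151 = 0.006345 mol.
n(KOH) added = 0.2992 x 0.01747 = 0.005227 mol, converting that many moles of HF to F-.
Remaining n(HF) = 0.001118 mol; n(F-) = 0.005227 mol.
By Henderson-Hasselbalch, pH = pKa + log([A^-]/[HA]) = 3.17 + log(0.005227/0.001118) = 3.17 + (+0.67) = 3.84.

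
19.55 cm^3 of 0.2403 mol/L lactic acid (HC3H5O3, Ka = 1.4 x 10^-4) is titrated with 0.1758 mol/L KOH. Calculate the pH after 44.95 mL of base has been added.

n(acid) = 0.2403 x 0.01955 = 0.004698 mol; n(KOH) added = 0.1758 x 0.04495 = 0.007902 mol.
Base is in excess by 0.007902 - 0.004698 = 0.003204 mol in a total volume of 0.06450 L.
[OH^-] = 0.003204/0.06450 = 0.04968 M, so pOH = 1.30 and pH = 14.00 - 1.30 = 12.70.

12.70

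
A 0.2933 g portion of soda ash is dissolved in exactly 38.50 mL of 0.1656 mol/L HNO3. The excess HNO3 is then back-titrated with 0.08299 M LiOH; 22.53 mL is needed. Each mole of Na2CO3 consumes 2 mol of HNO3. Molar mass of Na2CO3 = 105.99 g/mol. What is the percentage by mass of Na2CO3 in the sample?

Total n(HNO3) added = 0.1656 x 0.03850 = 0.006376 mol.
n(LiOH) used = 0.08299 x 0.02253 = 0.001870 mol, which equals the excess n(HNO3).
So n(HNO3) consumed by the sample = 0.006376 - 0.001870 = 0.004506 mol.
n(Na2CO3) = 0.004506 / 2 = 0.002253 mol.
mass Na2CO3 = 0.002253 x 105.99 = 0.2388 g, so %Na2CO3 = 0.2388/0.2933 x 100 = 81.4%.

81.4%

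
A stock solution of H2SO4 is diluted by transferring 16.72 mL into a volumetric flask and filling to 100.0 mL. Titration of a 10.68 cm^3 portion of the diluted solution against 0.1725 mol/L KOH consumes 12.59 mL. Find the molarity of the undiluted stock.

0.608 M

n(KOH) = 0.1725 x 0.01259 = 0.002172 mol.
n(H2SO4) in the aliquot = 0.002172 x 1/2 = 0.001086 mol.
[diluted H2SO4] = 0.001086 / 0.01068 = 0.1017 M.
Dilution factor = 100.0/16.72 = 5.981, so [stock] = 0.1017 x 5.981 = 0.608 M.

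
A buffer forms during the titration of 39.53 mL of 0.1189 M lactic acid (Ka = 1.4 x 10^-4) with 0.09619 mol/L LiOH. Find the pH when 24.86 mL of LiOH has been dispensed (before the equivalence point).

Initial n(HC3H5O3) = 0.1189 x 0.03953 = 0.004700 mol.
n(LiOH) added = 0.09619 x 0.02486 = 0.002391 mol, converting that many moles of HC3H5O3 to C3H5O3-.
Remaining n(HC3H5O3) = 0.002309 mol; n(C3H5O3-) = 0.002391 mol.
By Henderson-Hasselbalch, pH = pKa + log([A^-]/[HA]) = 3.85 + log(0.002391/0.002309) = 3.85 + (+0.02) = 3.87.

3.87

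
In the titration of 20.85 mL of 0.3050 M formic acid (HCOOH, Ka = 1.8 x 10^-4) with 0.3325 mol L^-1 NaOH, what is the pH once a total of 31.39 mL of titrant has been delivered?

12.89

n(acid) = 0.3050 x 0.02085 = 0.006359 mol; n(NaOH) added = 0.3325 x 0.03139 = 0.01044 mol.
Base is in excess by 0.01044 - 0.006359 = 0.004078 mol in a total volume of 0.05224 L.
[OH^-] = 0.004078/0.05224 = 0.07806 M, so pOH = 1.11 and pH = 14.00 - 1.11 = 12.89.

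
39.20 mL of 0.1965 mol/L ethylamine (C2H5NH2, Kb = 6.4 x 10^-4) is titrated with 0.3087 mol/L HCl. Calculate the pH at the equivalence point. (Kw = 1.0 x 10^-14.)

5.86

n(C2H5NH2) = 0.1965 x 0.03920 = 0.007703 mol; V(HCl) at equivalence = 0.007703/0.3087 = 0.02495 L.
At equivalence the base is fully converted to C2H5NH3+; total volume = 0.06415 L, so [C2H5NH3+] = 0.007703/0.06415 = 0.1201 M.
Ka(C2H5NH3+) = Kw/Kb = 1.0e-14 / 6.4 x 10^-4 = 1.56e-11.
[H^+] = sqrt(Ka x [C2H5NH3+]) = sqrt(1.56e-11 x 0.1201) = 1.37e-6 M.
pH = -log(1.37e-6) = 5.86.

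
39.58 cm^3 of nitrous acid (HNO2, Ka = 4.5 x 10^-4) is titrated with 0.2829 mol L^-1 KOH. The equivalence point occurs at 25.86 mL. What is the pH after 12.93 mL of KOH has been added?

3.35

12.93 mL is exactly half the equivalence volume (25.86/2), i.e. the half-equivalence point.
There, n(HA) = n(A^-), so pH = pKa = -log(4.5 x 10^-4) = 3.35.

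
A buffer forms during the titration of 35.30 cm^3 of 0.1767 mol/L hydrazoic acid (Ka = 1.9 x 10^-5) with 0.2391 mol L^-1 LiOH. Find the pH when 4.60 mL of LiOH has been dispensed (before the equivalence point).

Initial n(HN3) = 0.1767 x 0.03530 = 0.006238 mol.
n(LiOH) added = 0.2391 x 0.004600 = 0.001100 mol, converting that many moles of HN3 to N3-.
Remaining n(HN3) = 0.005138 mol; n(N3-) = 0.001100 mol.
By Henderson-Hasselbalch, pH = pKa + log([A^-]/[HA]) = 4.72 + log(0.001100/0.005138) = 4.72 + (-0.67) = 4.05.

4.05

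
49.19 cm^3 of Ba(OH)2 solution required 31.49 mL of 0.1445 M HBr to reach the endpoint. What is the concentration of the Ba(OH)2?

n(HBr) delivered = 0.1445 x 0.03149 = 0.004550 mol.
The reaction is 1 Ba(OH)2 + 2 HBr, so n(Ba(OH)2) = 0.004550 x 1/2 = 0.002275 mol.
[Ba(OH)2] = 0.002275 mol / 0.04919 L = 0.0463 M.

0.0463 M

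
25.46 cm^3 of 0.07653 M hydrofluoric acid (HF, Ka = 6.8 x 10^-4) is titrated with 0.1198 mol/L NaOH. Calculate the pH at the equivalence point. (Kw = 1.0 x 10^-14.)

n(HF) = 0.07653 x 0.02546 = 0.001948 mol; V(NaOH) at equivalence = 0.001948/0.1198 = 0.01626 L.
At equivalence all the acid is converted to F-; total volume = 0.02546 + 0.01626 = 0.04172 L, so [F-] = 0.001948/0.04172 = 0.04670 M.
Kb = Kw/Ka = 1.0e-14 / 6.8 x 10^-4 = 1.47e-11.
[OH^-] = sqrt(Kb x [F-]) = sqrt(1.47e-11 x 0.04670) = 8.29e-7 M.
pOH = 6.08, so pH = 14.00 - 6.08 = 7.92.

7.92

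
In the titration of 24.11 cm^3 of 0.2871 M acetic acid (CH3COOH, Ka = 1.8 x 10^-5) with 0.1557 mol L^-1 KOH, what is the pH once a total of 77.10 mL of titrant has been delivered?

12.70

n(acid) = 0.2871 x 0.02411 = 0.006922 mol; n(KOH) added = 0.1557 x 0.07710 = 0.01200 mol.
Base is in excess by 0.01200 - 0.006922 = 0.005082 mol in a total volume of 0.1012 L.
[OH^-] = 0.005082/0.1012 = 0.05022 M, so pOH = 1.30 and pH = 14.00 - 1.30 = 12.70.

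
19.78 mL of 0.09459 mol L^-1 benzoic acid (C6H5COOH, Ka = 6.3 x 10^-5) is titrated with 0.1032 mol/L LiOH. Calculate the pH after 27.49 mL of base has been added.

12.31

n(acid) = 0.09459 x 0.01978 = 0.001871 mol; n(LiOH) added = 0.1032 x 0.02749 = 0.002837 mol.
Base is in excess by 0.002837 - 0.001871 = 0.0009660 mol in a total volume of 0.04727 L.
[OH^-] = 0.0009660/0.04727 = 0.02044 M, so pOH = 1.69 and pH = 14.00 - 1.69 = 12.31.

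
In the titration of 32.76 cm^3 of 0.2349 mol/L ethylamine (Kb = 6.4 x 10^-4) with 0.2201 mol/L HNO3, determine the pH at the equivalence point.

n(C2H5NH2) = 0.2349 x 0.03276 = 0.007695 mol; V(HNO3) at equivalence = 0.007695/0.2201 = 0.03496 L.
At equivalence the base is fully converted to C2H5NH3+; total volume = 0.06772 L, so [C2H5NH3+] = 0.007695/0.06772 = 0.1136 M.
Ka(C2H5NH3+) = Kw/Kb = 1.0e-14 / 6.4 x 10^-4 = 1.56e-11.
[H^+] = sqrt(Ka x [C2H5NH3+]) = sqrt(1.56e-11 x 0.1136) = 1.33e-6 M.
pH = -log(1.33e-6) = 5.88.

5.88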